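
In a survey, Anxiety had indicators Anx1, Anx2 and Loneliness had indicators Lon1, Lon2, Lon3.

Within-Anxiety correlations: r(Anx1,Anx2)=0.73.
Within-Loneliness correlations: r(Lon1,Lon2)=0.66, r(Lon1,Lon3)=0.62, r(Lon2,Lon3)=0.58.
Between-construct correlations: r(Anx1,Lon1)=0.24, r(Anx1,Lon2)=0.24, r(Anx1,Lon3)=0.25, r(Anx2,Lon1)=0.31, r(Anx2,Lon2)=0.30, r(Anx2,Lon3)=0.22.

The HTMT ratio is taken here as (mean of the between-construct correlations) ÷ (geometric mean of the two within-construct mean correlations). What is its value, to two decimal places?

0.39

Between-construct mean = 1.56/6 = 0.2600.
Mean within-Anx = 0.73/1 = 0.7300; mean within-Lon = 1.86/3 = 0.6200.
Geometric mean = √(0.7300 × 0.6200) = 0.6728.
HTMT = 0.2600 / 0.6728 = 0.39.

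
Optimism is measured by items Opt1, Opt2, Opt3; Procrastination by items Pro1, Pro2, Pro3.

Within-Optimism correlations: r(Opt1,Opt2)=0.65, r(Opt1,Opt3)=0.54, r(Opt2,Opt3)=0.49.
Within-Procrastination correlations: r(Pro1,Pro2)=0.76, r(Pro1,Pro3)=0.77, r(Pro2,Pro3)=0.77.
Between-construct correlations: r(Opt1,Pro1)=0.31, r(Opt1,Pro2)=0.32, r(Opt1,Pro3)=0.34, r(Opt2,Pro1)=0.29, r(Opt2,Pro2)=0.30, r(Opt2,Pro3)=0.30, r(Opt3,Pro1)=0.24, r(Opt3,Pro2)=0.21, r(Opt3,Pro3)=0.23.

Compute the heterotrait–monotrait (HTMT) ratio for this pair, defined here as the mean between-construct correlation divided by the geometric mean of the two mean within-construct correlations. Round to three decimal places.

0.431

Mean between = 2.54/9 = 0.2822.
Mean within-Opt = 1.68/3 = 0.5600; mean within-Pro = 2.30/3 = 0.7667.
Geometric mean = √(0.5600 × 0.7667) = 0.6552.
HTMT = 0.2822 / 0.6552 = 0.431.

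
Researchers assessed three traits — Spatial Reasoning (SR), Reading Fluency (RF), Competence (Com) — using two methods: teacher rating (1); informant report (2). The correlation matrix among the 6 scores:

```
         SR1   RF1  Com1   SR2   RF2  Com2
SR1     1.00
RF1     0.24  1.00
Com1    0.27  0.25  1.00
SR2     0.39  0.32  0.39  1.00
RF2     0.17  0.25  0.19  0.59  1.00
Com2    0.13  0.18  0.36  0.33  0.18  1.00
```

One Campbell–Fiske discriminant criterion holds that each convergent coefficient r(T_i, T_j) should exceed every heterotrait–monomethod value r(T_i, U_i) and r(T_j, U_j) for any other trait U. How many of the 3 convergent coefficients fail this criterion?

Convergent coefficients and their comparison sets:
SR (methods 1·2): 0.39 vs {0.24, 0.59, 0.27, 0.33} → fail.
RF (methods 1·2): 0.25 vs {0.24, 0.59, 0.25, 0.18} → fail.
Com (methods 1·2): 0.36 vs {0.27, 0.33, 0.25, 0.18} → pass.
2 of 3 fail.

2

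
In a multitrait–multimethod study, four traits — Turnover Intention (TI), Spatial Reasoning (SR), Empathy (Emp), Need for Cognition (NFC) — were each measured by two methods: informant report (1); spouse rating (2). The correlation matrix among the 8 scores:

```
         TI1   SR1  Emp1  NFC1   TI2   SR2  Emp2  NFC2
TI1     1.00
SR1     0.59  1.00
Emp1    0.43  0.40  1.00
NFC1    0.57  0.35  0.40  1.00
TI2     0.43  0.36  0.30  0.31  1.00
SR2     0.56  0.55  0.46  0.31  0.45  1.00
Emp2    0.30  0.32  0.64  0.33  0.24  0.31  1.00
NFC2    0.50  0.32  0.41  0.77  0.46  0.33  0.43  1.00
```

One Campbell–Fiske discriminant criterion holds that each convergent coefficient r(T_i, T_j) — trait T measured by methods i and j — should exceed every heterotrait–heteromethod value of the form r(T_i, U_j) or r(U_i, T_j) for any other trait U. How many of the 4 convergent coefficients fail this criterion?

Convergent coefficients and their comparison sets:
TI (methods 1·2): 0.43 vs {0.56, 0.36, 0.30, 0.30, 0.50, 0.31} → fail.
SR (methods 1·2): 0.55 vs {0.36, 0.56, 0.32, 0.46, 0.32, 0.31} → fail.
Emp (methods 1·2): 0.64 vs {0.30, 0.30, 0.46, 0.32, 0.41, 0.33} → pass.
NFC (methods 1·2): 0.77 vs {0.31, 0.50, 0.31, 0.32, 0.33, 0.41} → pass.
2 of 4 fail.

2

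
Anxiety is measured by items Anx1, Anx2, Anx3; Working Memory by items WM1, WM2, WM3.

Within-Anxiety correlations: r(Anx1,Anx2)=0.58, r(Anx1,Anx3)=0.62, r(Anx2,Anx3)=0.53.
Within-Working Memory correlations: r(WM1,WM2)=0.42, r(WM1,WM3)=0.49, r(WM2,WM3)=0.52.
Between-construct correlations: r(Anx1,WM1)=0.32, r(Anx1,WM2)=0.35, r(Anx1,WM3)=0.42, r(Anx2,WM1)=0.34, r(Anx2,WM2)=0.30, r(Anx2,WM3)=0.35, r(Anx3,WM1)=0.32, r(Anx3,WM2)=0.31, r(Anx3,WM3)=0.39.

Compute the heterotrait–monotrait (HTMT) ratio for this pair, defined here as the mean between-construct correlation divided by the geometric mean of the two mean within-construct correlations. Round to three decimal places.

0.657

Mean between = 3.10/9 = 0.3444.
Mean within-Anx = 1.73/3 = 0.5767; mean within-WM = 1.43/3 = 0.4767.
Geometric mean = √(0.5767 × 0.4767) = 0.5243.
HTMT = 0.3444 / 0.5243 = 0.657.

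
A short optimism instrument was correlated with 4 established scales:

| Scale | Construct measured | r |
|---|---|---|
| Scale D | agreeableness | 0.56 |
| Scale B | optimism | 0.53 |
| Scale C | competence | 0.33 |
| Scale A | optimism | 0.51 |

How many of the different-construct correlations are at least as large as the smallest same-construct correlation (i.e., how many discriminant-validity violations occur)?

1

Convergent (same construct = optimism): Scale B, Scale A.
Smallest convergent = 0.51. Discriminant values: 0.56, 0.33; count ≥ 0.51 → 1.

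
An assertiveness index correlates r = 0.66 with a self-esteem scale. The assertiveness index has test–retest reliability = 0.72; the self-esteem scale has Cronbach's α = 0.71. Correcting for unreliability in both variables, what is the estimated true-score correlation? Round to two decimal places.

0.92

r_true = r_obs / √(r_xx · r_yy) = 0.66 / √(0.72 × 0.71) = 0.66 / √0.5112 = 0.66 / 0.7150 ≈ 0.92.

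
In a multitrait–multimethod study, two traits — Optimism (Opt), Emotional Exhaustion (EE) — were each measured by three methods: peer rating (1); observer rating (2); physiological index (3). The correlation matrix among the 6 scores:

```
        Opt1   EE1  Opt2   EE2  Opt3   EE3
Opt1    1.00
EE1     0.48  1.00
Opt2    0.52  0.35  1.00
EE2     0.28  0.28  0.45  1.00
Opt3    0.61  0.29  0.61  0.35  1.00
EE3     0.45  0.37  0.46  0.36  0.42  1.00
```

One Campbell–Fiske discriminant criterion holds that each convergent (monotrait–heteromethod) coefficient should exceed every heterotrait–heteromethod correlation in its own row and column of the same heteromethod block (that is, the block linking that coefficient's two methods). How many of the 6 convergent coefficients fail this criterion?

3

Each convergent coefficient versus the relevant comparison correlations:
Opt (methods 1·2): 0.52 vs {0.28, 0.35} → pass.
Opt (methods 1·3): 0.61 vs {0.45, 0.29} → pass.
Opt (methods 2·3): 0.61 vs {0.46, 0.35} → pass.
EE (methods 1·2): 0.28 vs {0.35, 0.28} → fail.
EE (methods 1·3): 0.37 vs {0.29, 0.45} → fail.
EE (methods 2·3): 0.36 vs {0.35, 0.46} → fail.
3 of 6 fail.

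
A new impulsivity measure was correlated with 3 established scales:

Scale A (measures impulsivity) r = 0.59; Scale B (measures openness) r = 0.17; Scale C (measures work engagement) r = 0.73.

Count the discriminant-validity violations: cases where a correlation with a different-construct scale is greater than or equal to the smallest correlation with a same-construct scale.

1

Convergent (same construct = impulsivity): Scale A.
Smallest convergent = 0.59. Discriminant values: 0.17, 0.73; count ≥ 0.59 → 1.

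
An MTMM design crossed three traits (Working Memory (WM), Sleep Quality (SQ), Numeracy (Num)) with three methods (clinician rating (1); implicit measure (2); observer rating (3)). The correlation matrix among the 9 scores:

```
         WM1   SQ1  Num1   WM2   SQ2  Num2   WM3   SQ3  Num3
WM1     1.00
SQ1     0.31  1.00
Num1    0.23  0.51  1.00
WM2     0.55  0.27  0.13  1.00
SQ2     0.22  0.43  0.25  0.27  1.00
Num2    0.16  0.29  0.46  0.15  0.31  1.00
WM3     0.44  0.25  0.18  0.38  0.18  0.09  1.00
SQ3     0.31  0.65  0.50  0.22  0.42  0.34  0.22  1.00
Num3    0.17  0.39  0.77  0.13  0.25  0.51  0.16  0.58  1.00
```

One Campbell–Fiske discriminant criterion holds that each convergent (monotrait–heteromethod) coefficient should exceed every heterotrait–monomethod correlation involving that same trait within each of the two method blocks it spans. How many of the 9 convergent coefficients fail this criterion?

4

Convergent coefficients and their comparison sets:
WM (methods 1·2): 0.55 vs {0.31, 0.27, 0.23, 0.15} → pass.
WM (methods 1·3): 0.44 vs {0.31, 0.22, 0.23, 0.16} → pass.
WM (methods 2·3): 0.38 vs {0.27, 0.22, 0.15, 0.16} → pass.
SQ (methods 1·2): 0.43 vs {0.31, 0.27, 0.51, 0.31} → fail.
SQ (methods 1·3): 0.65 vs {0.31, 0.22, 0.51, 0.58} → pass.
SQ (methods 2·3): 0.42 vs {0.27, 0.22, 0.31, 0.58} → fail.
Num (methods 1·2): 0.46 vs {0.23, 0.15, 0.51, 0.31} → fail.
Num (methods 1·3): 0.77 vs {0.23, 0.16, 0.51, 0.58} → pass.
Num (methods 2·3): 0.51 vs {0.15, 0.16, 0.31, 0.58} → fail.
4 of 9 fail.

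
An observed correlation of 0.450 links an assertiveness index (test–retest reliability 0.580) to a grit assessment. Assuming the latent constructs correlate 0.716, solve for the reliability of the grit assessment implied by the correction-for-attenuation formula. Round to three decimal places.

r_true = r_obs / √(r_xx · r_yy) ⇒ 0.716 = 0.450 / √(0.580 · r_yy).
√(0.580 · r_yy) = 0.450 / 0.716 = 0.6285; 0.580 · r_yy = 0.3950; r_yy = 0.3950 / 0.580 ≈ 0.681.

0.681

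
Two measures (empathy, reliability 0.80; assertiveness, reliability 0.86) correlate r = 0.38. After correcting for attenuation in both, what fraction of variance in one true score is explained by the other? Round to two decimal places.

Disattenuated r = 0.38 / √(0.80 × 0.86) = 0.38 / 0.8295 = 0.4581.
Shared true-score variance = 0.4581² = 0.2099 ≈ 0.21.

0.21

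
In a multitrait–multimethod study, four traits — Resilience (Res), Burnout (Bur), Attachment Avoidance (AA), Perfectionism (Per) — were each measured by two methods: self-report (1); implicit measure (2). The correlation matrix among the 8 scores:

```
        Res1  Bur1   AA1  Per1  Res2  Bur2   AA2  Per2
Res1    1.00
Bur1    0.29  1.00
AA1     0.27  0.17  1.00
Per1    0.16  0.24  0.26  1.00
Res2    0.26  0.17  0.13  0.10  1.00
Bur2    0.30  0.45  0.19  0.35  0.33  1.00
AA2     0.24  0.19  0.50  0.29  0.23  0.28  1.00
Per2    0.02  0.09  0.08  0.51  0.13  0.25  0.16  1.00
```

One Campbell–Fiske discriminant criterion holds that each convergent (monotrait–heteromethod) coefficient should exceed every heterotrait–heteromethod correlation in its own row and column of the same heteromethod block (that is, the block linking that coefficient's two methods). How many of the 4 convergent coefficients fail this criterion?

1

Checking each validity diagonal entry against its comparison values:
Res (methods 1·2): 0.26 vs {0.30, 0.17, 0.24, 0.13, 0.02, 0.10} → fail.
Bur (methods 1·2): 0.45 vs {0.17, 0.30, 0.19, 0.19, 0.09, 0.35} → pass.
AA (methods 1·2): 0.50 vs {0.13, 0.24, 0.19, 0.19, 0.08, 0.29} → pass.
Per (methods 1·2): 0.51 vs {0.10, 0.02, 0.35, 0.09, 0.29, 0.08} → pass.
1 of 4 fail.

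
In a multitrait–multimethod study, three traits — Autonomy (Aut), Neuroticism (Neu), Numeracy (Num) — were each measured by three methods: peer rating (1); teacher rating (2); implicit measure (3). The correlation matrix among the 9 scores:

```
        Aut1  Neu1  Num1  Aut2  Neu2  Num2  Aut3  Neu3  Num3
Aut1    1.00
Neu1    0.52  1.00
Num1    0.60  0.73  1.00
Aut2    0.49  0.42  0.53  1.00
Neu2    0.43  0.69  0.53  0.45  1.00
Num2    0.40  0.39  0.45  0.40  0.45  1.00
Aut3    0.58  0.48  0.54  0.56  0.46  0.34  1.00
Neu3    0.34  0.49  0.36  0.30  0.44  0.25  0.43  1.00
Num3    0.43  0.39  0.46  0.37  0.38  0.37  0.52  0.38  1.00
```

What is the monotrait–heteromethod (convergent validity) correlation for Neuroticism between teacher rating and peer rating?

Same trait (Neu), different methods: r(Neu2, Neu1) = 0.69.

0.69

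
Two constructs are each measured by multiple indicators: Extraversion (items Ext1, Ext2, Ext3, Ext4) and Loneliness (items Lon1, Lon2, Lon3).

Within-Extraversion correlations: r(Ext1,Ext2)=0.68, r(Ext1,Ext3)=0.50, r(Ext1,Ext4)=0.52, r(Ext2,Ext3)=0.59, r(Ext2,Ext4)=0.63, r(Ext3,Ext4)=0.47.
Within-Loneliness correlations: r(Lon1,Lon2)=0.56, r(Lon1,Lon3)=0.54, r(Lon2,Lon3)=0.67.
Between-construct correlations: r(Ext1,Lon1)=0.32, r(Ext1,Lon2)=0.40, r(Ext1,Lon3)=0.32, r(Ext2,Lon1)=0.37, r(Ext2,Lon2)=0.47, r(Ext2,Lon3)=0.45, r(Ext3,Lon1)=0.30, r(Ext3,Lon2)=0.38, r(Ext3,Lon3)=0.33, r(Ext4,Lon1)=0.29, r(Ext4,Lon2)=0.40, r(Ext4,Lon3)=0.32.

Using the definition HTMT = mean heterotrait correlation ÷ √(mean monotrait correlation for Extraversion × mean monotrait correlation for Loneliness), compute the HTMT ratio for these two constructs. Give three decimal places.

Between-construct mean = 4.35/12 = 0.3625.
Mean within-Ext = 3.39/6 = 0.5650; mean within-Lon = 1.77/3 = 0.5900.
Geometric mean = √(0.5650 × 0.5900) = 0.5774.
HTMT = 0.3625 / 0.5774 = 0.628.

0.628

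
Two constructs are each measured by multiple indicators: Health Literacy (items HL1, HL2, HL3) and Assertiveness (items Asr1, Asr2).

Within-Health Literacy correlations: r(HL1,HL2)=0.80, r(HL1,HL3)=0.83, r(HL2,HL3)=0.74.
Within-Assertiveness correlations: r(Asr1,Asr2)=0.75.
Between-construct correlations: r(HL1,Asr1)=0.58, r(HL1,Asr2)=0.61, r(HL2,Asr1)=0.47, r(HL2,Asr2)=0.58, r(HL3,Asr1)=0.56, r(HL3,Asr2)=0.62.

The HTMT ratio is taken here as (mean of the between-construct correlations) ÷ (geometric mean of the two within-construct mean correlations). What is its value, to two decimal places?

0.74

Between-construct mean = 3.42/6 = 0.5700.
Mean within-HL = 2.37/3 = 0.7900; mean within-Asr = 0.75/1 = 0.7500.
Geometric mean = √(0.7900 × 0.7500) = 0.7697.
HTMT = 0.5700 / 0.7697 = 0.74.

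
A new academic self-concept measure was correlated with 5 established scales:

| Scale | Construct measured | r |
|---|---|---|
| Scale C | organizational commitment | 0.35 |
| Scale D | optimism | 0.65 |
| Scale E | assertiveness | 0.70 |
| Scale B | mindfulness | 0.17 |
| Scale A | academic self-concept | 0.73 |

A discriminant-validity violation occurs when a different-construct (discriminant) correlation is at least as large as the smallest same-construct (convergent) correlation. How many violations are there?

0

Convergent (same construct = academic self-concept): Scale A.
Smallest convergent = 0.73. Discriminant values: 0.35, 0.65, 0.70, 0.17; count ≥ 0.73 → 0.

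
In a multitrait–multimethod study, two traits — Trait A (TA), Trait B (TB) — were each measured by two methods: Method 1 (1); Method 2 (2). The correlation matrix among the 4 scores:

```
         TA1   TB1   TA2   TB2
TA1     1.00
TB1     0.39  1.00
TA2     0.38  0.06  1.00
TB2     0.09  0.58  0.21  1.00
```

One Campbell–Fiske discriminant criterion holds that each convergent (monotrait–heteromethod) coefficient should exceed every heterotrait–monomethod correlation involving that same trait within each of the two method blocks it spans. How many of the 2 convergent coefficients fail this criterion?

Checking each validity diagonal entry against its comparison values:
TA (methods 1·2): 0.38 vs {0.39, 0.21} → fail.
TB (methods 1·2): 0.58 vs {0.39, 0.21} → pass.
1 of 2 fail.

1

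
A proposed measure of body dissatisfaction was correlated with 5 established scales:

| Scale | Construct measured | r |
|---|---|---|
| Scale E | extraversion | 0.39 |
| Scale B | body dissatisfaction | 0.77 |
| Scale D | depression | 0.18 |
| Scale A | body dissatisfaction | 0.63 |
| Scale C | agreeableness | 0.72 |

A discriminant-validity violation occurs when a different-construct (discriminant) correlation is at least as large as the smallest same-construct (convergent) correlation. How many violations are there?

Convergent (same construct = body dissatisfaction): Scale B, Scale A.
Smallest convergent = 0.63. Discriminant values: 0.39, 0.18, 0.72; count ≥ 0.63 → 1.

1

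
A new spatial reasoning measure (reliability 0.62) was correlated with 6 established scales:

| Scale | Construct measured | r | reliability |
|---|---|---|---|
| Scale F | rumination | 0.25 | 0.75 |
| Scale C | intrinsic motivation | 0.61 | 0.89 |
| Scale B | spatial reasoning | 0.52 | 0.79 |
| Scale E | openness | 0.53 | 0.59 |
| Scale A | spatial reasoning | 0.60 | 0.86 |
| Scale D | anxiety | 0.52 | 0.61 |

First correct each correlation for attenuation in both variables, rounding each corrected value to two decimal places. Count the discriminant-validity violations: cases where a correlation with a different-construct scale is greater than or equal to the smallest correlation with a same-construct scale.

Disattenuated r (r / √(r_scale · r_new)):
  Scale F (disc): 0.25 / √(0.75·0.62) = 0.37
  Scale C (disc): 0.61 / √(0.89·0.62) = 0.82
  Scale B (conv): 0.52 / √(0.79·0.62) = 0.74
  Scale E (disc): 0.53 / √(0.59·0.62) = 0.88
  Scale A (conv): 0.60 / √(0.86·0.62) = 0.82
  Scale D (disc): 0.52 / √(0.61·0.62) = 0.85
Smallest convergent = 0.74. Discriminant values: 0.37, 0.82, 0.88, 0.85; count ≥ 0.74 → 3.

3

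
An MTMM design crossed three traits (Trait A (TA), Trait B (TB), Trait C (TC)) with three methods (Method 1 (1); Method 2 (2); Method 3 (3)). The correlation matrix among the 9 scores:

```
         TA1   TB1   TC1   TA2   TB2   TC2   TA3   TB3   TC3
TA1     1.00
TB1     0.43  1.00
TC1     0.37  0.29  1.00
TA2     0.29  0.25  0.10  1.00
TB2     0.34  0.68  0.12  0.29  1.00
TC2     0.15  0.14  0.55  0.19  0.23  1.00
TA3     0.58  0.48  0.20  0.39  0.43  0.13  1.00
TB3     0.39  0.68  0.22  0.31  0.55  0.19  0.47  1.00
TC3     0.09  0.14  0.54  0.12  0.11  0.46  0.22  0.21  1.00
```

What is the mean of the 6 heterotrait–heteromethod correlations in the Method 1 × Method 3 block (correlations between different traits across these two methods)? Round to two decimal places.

HTHM values (method 1 × method 3): 0.39, 0.09, 0.48, 0.14, 0.20, 0.22; mean = 1.52/6 = 0.25.

0.25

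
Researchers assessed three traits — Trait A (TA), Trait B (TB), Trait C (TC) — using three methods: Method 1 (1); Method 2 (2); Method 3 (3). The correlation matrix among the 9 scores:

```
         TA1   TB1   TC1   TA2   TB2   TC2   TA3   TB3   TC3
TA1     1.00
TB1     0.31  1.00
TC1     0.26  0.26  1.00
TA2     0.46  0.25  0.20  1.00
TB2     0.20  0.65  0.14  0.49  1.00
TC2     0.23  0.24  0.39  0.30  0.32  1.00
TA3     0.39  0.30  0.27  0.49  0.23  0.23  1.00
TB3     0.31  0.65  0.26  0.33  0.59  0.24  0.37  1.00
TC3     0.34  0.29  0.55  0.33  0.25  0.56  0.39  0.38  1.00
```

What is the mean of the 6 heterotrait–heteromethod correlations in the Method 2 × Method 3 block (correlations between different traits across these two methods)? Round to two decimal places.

HTHM values (method 2 × method 3): 0.33, 0.33, 0.23, 0.25, 0.23, 0.24; mean = 1.61/6 = 0.27.

0.27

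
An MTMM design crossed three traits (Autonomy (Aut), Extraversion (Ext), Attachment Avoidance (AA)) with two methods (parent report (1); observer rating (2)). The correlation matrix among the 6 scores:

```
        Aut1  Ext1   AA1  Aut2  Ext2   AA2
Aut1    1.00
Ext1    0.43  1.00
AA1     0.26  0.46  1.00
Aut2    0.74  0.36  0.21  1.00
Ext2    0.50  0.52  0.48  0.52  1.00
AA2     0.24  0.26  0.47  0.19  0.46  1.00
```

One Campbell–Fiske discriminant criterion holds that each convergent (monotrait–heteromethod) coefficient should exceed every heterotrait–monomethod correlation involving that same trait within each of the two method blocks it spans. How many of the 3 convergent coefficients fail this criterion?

1

Convergent coefficients and their comparison sets:
Aut (methods 1·2): 0.74 vs {0.43, 0.52, 0.26, 0.19} → pass.
Ext (methods 1·2): 0.52 vs {0.43, 0.52, 0.46, 0.46} → fail.
AA (methods 1·2): 0.47 vs {0.26, 0.19, 0.46, 0.46} → pass.
1 of 3 fail.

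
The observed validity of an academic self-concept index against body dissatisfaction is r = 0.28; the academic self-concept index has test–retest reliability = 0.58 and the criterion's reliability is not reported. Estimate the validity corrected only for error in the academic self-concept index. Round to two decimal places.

0.37

Single correction: r_c = r_obs / √r_xx = 0.28 / √0.58 = 0.28 / 0.7616 ≈ 0.37.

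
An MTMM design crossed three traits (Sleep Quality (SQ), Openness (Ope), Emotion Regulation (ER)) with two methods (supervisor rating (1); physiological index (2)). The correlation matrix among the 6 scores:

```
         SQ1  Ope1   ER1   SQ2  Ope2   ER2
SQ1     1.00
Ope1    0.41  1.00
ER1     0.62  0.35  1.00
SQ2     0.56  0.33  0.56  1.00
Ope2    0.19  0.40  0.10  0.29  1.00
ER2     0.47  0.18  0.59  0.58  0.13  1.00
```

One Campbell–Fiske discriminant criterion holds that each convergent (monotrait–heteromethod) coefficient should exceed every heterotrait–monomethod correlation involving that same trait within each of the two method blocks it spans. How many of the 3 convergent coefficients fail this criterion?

Convergent coefficients and their comparison sets:
SQ (methods 1·2): 0.56 vs {0.41, 0.29, 0.62, 0.58} → fail.
Ope (methods 1·2): 0.40 vs {0.41, 0.29, 0.35, 0.13} → fail.
ER (methods 1·2): 0.59 vs {0.62, 0.58, 0.35, 0.13} → fail.
3 of 3 fail.

3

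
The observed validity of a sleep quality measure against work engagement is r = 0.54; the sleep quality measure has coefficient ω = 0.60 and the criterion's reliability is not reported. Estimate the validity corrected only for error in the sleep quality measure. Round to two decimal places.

Single correction: r_c = r_obs / √r_xx = 0.54 / √0.60 = 0.54 / 0.7746 ≈ 0.70.

0.70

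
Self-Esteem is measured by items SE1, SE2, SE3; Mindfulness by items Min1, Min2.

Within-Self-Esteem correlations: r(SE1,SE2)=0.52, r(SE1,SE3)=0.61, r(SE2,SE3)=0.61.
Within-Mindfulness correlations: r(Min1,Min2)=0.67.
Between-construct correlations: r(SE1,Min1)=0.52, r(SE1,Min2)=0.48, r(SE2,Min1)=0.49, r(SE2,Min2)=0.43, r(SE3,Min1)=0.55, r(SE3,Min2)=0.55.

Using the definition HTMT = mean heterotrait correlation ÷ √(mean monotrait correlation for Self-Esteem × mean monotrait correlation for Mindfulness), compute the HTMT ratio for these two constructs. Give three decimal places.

Mean heterotrait r = 3.02/6 = 0.5033.
Mean within-SE = 1.74/3 = 0.5800; mean within-Min = 0.67/1 = 0.6700.
Geometric mean = √(0.5800 × 0.6700) = 0.6234.
HTMT = 0.5033 / 0.6234 = 0.807.

0.807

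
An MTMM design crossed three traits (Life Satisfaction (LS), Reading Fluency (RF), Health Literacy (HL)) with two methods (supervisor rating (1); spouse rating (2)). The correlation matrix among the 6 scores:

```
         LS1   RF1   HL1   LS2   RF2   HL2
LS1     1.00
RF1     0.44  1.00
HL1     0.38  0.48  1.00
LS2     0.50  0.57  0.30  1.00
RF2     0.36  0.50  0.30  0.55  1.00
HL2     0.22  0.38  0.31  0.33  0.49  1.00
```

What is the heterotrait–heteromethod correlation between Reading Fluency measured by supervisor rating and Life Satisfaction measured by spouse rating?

Different traits and methods: r(RF1, LS2) = 0.57.

0.57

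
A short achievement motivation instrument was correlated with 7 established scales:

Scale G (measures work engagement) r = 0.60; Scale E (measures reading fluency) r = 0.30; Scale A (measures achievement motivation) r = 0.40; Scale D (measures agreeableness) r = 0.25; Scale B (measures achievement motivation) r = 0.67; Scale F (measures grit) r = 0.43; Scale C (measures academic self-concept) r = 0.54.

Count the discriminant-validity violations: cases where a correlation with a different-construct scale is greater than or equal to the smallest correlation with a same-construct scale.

Convergent (same construct = achievement motivation): Scale A, Scale B.
Smallest convergent = 0.40. Discriminant values: 0.60, 0.30, 0.25, 0.43, 0.54; count ≥ 0.40 → 3.

3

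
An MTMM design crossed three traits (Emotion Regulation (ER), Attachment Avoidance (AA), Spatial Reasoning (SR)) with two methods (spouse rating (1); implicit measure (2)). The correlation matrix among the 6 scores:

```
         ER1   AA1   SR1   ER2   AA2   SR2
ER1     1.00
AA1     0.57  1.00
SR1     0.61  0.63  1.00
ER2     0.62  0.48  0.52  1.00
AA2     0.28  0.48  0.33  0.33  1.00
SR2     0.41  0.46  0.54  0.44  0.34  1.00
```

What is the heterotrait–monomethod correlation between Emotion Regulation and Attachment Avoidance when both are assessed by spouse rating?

0.57

Different traits, same method: r(ER1, AA1) = 0.57.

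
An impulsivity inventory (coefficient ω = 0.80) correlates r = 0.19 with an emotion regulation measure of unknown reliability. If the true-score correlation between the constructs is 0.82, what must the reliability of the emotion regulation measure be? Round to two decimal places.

0.07

r_true = r_obs / √(r_xx · r_yy) ⇒ 0.82 = 0.19 / √(0.80 · r_yy).
√(0.80 · r_yy) = 0.19 / 0.82 = 0.2317; 0.80 · r_yy = 0.0537; r_yy = 0.0537 / 0.80 ≈ 0.07.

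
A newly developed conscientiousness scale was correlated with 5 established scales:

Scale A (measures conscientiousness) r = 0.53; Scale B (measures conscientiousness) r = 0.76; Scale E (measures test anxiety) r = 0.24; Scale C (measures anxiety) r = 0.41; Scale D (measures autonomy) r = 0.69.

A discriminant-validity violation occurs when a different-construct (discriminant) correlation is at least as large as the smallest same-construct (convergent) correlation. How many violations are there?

Convergent (same construct = conscientiousness): Scale A, Scale B.
Smallest convergent = 0.53. Discriminant values: 0.24, 0.41, 0.69; count ≥ 0.53 → 1.

1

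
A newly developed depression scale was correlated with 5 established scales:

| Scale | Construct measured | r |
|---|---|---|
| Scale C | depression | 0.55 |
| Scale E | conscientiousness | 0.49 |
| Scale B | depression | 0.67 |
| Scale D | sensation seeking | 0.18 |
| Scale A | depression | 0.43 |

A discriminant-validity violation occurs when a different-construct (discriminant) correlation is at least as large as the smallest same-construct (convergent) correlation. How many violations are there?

Convergent (same construct = depression): Scale C, Scale B, Scale A.
Smallest convergent = 0.43. Discriminant values: 0.49, 0.18; count ≥ 0.43 → 1.

1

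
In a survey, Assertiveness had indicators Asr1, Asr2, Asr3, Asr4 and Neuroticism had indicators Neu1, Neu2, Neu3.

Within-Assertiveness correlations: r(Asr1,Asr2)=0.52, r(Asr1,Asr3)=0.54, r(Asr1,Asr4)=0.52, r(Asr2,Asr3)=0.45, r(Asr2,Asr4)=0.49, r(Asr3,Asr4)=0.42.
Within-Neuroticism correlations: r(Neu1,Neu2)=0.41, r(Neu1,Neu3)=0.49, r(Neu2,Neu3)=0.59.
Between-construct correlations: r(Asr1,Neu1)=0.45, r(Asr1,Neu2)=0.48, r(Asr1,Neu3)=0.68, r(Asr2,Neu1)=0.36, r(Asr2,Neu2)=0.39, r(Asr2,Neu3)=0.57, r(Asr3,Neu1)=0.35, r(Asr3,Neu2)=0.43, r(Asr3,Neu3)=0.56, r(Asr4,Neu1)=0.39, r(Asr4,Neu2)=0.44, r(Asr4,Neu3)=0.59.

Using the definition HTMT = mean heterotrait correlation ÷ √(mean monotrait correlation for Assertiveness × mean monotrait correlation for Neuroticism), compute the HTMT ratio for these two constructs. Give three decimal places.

0.961

Between-construct mean = 5.69/12 = 0.4742.
Mean within-Asr = 2.94/6 = 0.4900; mean within-Neu = 1.49/3 = 0.4967.
Geometric mean = √(0.4900 × 0.4967) = 0.4933.
HTMT = 0.4742 / 0.4933 = 0.961.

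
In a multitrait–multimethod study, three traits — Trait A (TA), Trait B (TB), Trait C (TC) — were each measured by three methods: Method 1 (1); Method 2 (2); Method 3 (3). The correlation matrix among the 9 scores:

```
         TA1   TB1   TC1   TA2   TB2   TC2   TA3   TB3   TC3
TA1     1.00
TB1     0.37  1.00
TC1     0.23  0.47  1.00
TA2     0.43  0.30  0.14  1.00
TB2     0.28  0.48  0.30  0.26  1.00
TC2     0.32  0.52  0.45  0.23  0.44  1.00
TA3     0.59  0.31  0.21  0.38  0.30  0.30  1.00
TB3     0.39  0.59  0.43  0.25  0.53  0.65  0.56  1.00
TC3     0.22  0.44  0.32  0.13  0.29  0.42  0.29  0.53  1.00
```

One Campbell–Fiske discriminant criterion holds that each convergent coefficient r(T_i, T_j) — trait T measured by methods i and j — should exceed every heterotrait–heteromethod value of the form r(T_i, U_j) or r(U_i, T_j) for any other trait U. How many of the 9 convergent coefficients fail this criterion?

Convergent coefficients and their comparison sets:
TA (methods 1·2): 0.43 vs {0.28, 0.30, 0.32, 0.14} → pass.
TA (methods 1·3): 0.59 vs {0.39, 0.31, 0.22, 0.21} → pass.
TA (methods 2·3): 0.38 vs {0.25, 0.30, 0.13, 0.30} → pass.
TB (methods 1·2): 0.48 vs {0.30, 0.28, 0.52, 0.30} → fail.
TB (methods 1·3): 0.59 vs {0.31, 0.39, 0.44, 0.43} → pass.
TB (methods 2·3): 0.53 vs {0.30, 0.25, 0.29, 0.65} → fail.
TC (methods 1·2): 0.45 vs {0.14, 0.32, 0.30, 0.52} → fail.
TC (methods 1·3): 0.32 vs {0.21, 0.22, 0.43, 0.44} → fail.
TC (methods 2·3): 0.42 vs {0.30, 0.13, 0.65, 0.29} → fail.
5 of 9 fail.

5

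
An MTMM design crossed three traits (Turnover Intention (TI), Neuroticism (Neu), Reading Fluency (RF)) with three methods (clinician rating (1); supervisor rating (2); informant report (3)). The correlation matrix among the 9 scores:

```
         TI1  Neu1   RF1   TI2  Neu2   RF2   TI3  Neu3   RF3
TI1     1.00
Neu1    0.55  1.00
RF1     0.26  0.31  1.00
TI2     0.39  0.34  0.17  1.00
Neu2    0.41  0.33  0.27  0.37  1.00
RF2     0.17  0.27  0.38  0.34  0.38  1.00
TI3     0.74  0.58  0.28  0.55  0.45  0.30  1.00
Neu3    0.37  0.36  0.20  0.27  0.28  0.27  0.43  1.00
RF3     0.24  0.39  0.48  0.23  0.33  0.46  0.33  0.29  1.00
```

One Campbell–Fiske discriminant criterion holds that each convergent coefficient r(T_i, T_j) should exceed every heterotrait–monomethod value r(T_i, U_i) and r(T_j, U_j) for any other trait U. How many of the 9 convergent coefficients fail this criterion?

5

Checking each validity diagonal entry against its comparison values:
TI (methods 1·2): 0.39 vs {0.55, 0.37, 0.26, 0.34} → fail.
TI (methods 1·3): 0.74 vs {0.55, 0.43, 0.26, 0.33} → pass.
TI (methods 2·3): 0.55 vs {0.37, 0.43, 0.34, 0.33} → pass.
Neu (methods 1·2): 0.33 vs {0.55, 0.37, 0.31, 0.38} → fail.
Neu (methods 1·3): 0.36 vs {0.55, 0.43, 0.31, 0.29} → fail.
Neu (methods 2·3): 0.28 vs {0.37, 0.43, 0.38, 0.29} → fail.
RF (methods 1·2): 0.38 vs {0.26, 0.34, 0.31, 0.38} → fail.
RF (methods 1·3): 0.48 vs {0.26, 0.33, 0.31, 0.29} → pass.
RF (methods 2·3): 0.46 vs {0.34, 0.33, 0.38, 0.29} → pass.
5 of 9 fail.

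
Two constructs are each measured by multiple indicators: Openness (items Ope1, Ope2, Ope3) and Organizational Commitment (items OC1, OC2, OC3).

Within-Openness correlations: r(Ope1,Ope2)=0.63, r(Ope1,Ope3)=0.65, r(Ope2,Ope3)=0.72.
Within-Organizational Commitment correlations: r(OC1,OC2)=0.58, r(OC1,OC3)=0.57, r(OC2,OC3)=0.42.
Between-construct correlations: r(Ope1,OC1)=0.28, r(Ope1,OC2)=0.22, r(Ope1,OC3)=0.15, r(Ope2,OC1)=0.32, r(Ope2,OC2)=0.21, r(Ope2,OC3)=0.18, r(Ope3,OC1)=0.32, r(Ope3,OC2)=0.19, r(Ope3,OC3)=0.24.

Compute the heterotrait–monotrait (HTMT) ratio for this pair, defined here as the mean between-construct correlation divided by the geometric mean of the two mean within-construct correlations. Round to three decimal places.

Mean heterotrait r = 2.11/9 = 0.2344.
Mean within-Ope = 2.00/3 = 0.6667; mean within-OC = 1.57/3 = 0.5233.
Geometric mean = √(0.6667 × 0.5233) = 0.5907.
HTMT = 0.2344 / 0.5907 = 0.397.

0.397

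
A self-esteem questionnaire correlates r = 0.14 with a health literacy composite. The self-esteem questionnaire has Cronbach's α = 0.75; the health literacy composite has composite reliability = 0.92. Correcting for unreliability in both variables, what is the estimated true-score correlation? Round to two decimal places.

r_true = r_obs / √(r_xx · r_yy) = 0.14 / √(0.75 × 0.92) = 0.14 / √0.6900 = 0.14 / 0.8307 ≈ 0.17.

0.17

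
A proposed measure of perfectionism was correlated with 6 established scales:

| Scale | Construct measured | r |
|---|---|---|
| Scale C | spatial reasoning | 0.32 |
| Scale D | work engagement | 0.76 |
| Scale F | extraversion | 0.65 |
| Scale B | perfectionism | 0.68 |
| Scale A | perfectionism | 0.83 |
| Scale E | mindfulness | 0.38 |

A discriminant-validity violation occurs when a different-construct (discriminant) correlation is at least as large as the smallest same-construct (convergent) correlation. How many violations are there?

1

Convergent (same construct = perfectionism): Scale B, Scale A.
Smallest convergent = 0.68. Discriminant values: 0.32, 0.76, 0.65, 0.38; count ≥ 0.68 → 1.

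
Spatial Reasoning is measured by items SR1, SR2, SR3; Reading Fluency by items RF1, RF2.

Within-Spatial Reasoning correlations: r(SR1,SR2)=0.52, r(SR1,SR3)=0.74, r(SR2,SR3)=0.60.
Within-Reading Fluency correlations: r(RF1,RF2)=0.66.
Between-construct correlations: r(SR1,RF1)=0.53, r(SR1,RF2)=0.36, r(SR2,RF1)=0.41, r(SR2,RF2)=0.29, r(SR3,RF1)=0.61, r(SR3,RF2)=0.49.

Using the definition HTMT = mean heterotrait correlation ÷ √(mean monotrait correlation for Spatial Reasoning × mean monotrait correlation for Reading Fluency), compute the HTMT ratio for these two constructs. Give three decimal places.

0.701

Mean between = 2.69/6 = 0.4483.
Mean within-SR = 1.86/3 = 0.6200; mean within-RF = 0.66/1 = 0.6600.
Geometric mean = √(0.6200 × 0.6600) = 0.6397.
HTMT = 0.4483 / 0.6397 = 0.701.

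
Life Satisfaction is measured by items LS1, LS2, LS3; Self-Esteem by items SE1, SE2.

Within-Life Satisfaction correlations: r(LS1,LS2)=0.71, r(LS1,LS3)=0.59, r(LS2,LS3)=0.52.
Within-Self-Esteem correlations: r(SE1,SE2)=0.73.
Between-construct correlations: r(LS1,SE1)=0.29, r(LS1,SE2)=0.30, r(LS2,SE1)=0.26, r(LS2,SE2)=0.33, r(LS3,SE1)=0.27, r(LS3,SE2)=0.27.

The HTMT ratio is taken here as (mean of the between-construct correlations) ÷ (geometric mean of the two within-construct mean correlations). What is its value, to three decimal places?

0.431

Between-construct mean = 1.72/6 = 0.2867.
Mean within-LS = 1.82/3 = 0.6067; mean within-SE = 0.73/1 = 0.7300.
Geometric mean = √(0.6067 × 0.7300) = 0.6655.
HTMT = 0.2867 / 0.6655 = 0.431.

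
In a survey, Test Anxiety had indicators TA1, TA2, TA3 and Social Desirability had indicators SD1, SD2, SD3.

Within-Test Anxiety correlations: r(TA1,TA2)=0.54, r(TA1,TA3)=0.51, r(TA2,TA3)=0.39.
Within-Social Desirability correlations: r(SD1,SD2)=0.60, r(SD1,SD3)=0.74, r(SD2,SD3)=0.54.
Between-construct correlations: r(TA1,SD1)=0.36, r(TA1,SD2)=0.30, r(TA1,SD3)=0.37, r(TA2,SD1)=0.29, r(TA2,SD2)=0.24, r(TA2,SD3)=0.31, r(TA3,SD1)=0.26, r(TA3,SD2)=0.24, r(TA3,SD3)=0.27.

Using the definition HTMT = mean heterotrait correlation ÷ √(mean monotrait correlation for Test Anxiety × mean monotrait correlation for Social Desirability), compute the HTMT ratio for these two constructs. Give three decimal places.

Between-construct mean = 2.64/9 = 0.2933.
Mean within-TA = 1.44/3 = 0.4800; mean within-SD = 1.88/3 = 0.6267.
Geometric mean = √(0.4800 × 0.6267) = 0.5485.
HTMT = 0.2933 / 0.5485 = 0.535.

0.535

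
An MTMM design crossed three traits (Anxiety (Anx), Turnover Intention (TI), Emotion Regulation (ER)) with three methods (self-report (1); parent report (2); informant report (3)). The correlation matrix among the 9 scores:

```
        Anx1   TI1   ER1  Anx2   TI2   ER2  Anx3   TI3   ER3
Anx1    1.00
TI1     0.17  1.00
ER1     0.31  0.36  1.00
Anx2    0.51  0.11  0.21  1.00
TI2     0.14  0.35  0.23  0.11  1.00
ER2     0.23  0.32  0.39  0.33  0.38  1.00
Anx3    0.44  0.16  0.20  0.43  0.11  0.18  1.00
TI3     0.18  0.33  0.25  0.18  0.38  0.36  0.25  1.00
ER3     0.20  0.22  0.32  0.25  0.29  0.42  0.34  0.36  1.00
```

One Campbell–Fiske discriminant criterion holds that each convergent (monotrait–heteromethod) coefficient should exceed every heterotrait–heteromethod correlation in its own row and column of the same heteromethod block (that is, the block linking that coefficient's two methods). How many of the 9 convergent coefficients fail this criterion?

Each convergent coefficient versus the relevant comparison correlations:
Anx (methods 1·2): 0.51 vs {0.14, 0.11, 0.23, 0.21} → pass.
Anx (methods 1·3): 0.44 vs {0.18, 0.16, 0.20, 0.20} → pass.
Anx (methods 2·3): 0.43 vs {0.18, 0.11, 0.25, 0.18} → pass.
TI (methods 1·2): 0.35 vs {0.11, 0.14, 0.32, 0.23} → pass.
TI (methods 1·3): 0.33 vs {0.16, 0.18, 0.22, 0.25} → pass.
TI (methods 2·3): 0.38 vs {0.11, 0.18, 0.29, 0.36} → pass.
ER (methods 1·2): 0.39 vs {0.21, 0.23, 0.23, 0.32} → pass.
ER (methods 1·3): 0.32 vs {0.20, 0.20, 0.25, 0.22} → pass.
ER (methods 2·3): 0.42 vs {0.18, 0.25, 0.36, 0.29} → pass.
0 of 9 fail.

0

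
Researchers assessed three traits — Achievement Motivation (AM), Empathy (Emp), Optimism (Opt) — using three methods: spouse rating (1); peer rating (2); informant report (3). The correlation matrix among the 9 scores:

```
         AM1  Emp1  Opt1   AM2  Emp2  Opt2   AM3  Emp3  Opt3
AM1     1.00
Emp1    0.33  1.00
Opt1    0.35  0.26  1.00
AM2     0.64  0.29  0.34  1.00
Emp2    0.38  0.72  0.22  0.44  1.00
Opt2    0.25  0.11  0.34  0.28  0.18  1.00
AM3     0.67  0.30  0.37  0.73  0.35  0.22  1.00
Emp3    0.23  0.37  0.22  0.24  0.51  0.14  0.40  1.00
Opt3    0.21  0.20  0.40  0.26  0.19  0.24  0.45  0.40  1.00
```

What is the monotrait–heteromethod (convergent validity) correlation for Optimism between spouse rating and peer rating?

Same trait (Opt), different methods: r(Opt1, Opt2) = 0.34.

0.34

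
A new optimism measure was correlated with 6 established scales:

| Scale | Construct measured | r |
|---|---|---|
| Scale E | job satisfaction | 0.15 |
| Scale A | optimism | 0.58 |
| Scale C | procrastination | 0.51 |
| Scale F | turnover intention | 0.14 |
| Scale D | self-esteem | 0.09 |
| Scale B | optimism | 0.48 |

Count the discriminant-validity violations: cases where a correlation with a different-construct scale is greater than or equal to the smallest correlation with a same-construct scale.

1

Convergent (same construct = optimism): Scale A, Scale B.
Smallest convergent = 0.48. Discriminant values: 0.15, 0.51, 0.14, 0.09; count ≥ 0.48 → 1.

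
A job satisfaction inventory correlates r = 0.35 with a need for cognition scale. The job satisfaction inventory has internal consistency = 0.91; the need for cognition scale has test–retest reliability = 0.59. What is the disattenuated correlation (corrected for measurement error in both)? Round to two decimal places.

0.48

r_true = r_obs / √(r_xx · r_yy) = 0.35 / √(0.91 × 0.59) = 0.35 / √0.5369 = 0.35 / 0.7327 ≈ 0.48.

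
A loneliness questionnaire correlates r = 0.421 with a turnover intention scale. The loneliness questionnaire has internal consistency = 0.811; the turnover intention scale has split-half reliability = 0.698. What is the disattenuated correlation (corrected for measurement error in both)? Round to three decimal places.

0.560

r_true = r_obs / √(r_xx · r_yy) = 0.421 / √(0.811 × 0.698) = 0.421 / √0.566078 = 0.421 / 0.7524 ≈ 0.560.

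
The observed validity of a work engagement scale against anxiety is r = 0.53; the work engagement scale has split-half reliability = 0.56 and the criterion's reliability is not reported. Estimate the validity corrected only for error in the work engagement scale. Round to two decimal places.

0.71

Single correction: r_c = r_obs / √r_xx = 0.53 / √0.56 = 0.53 / 0.7483 ≈ 0.71.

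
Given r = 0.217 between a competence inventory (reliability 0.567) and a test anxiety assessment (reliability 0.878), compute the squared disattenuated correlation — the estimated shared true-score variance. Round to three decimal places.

0.095

Disattenuated r = 0.217 / √(0.567 × 0.878) = 0.217 / 0.7056 = 0.3075.
Shared true-score variance = 0.3075² = 0.0946 ≈ 0.095.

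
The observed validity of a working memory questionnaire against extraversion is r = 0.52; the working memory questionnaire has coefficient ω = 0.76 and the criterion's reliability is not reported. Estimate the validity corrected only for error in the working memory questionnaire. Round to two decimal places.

0.60

Single correction: r_c = r_obs / √r_xx = 0.52 / √0.76 = 0.52 / 0.8718 ≈ 0.60.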